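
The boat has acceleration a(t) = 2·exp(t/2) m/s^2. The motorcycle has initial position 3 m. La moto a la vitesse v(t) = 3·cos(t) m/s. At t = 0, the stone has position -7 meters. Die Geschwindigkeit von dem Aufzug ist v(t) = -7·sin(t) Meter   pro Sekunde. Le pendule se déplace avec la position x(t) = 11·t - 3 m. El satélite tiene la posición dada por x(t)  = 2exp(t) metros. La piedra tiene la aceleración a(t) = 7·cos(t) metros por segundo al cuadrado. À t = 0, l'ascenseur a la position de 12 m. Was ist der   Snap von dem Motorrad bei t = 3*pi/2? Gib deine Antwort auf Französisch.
Pour résoudre ceci, nous devons prendre 3 dérivées de notre équation de la vitesse v(t) = 3·cos(t). En prenant d/dt de v(t), nous trouvons a(t) = -3·sin(t). En prenant d/dt de a(t), nous trouvons j(t) = -3·cos(t). En prenant d/dt de j(t), nous trouvons s(t) = 3·sin(t). De l'équation du snap s(t) = 3·sin(t), nous substituons t = 3*pi/2 pour obtenir s = -3.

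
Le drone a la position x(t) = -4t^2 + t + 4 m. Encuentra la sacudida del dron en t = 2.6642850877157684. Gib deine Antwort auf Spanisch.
Partiendo de la posición x(t) = -4·t^2 + t + 4, tomamos 3 derivadas. La derivada de la posición da la velocidad: v(t) = 1 - 8·t. La derivada de la velocidad da la aceleración: a(t) = -8. Derivando la aceleración, obtenemos la sacudida: j(t) = 0. Tenemos la sacudida j(t) = 0. Sustituyendo t = 2.6642850877157684: j(2.6642850877157684) = 0.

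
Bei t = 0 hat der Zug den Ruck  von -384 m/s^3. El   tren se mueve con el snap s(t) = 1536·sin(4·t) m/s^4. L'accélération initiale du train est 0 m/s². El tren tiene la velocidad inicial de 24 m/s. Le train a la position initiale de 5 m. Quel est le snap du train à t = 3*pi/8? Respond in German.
Aus der Gleichung für den Snap s(t) = 1536·sin(4·t), setzen wir t = 3*pi/8 ein und erhalten s = -1536.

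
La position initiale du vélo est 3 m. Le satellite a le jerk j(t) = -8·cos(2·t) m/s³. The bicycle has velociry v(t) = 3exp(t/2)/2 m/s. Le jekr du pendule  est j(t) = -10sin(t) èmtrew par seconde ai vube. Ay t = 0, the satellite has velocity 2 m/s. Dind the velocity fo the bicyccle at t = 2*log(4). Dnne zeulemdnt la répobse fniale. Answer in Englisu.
v(2*log(4)) = 6.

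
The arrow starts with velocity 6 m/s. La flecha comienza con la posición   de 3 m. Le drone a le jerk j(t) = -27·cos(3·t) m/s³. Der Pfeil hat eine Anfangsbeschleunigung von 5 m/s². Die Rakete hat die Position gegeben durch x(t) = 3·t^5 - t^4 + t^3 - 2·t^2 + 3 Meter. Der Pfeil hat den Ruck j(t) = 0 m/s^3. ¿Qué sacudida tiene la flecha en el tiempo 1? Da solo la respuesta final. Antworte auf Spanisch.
La respuesta es 0.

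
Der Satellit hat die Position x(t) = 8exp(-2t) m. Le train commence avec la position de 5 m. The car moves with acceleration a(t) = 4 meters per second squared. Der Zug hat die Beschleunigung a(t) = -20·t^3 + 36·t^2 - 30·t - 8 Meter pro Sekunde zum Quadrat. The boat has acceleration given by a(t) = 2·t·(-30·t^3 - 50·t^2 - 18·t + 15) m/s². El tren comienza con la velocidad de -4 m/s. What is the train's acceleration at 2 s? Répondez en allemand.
Mit a(t) = -20·t^3 + 36·t^2 - 30·t - 8 und Einsetzen von t = 2, finden wir a = -84.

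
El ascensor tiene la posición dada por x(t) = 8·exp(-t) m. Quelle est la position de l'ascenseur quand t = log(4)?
De l'équation de la position x(t) = 8·exp(-t), nous substituons t = log(4) pour obtenir x = 2.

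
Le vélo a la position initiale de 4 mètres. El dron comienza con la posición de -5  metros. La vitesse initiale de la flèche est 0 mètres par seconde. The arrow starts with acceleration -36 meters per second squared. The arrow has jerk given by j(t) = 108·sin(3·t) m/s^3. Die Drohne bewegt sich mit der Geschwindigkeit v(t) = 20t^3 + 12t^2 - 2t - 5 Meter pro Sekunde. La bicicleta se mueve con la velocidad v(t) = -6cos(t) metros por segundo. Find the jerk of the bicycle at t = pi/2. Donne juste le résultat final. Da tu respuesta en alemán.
Bei t = pi/2, j = 0.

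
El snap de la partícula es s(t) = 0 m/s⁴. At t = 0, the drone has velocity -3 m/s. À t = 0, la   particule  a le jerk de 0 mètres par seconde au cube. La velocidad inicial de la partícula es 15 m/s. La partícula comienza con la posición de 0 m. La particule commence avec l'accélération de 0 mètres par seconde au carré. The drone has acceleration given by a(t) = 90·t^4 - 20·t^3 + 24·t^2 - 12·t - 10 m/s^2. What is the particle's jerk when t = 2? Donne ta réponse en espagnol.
Necesitamos integrar nuestra ecuación del snap s(t) = 0 1 vez. La integral del snap es la sacudida. Usando j(0) = 0, obtenemos j(t) = 0. Tenemos la sacudida j(t) = 0. Sustituyendo t = 2: j(2) = 0.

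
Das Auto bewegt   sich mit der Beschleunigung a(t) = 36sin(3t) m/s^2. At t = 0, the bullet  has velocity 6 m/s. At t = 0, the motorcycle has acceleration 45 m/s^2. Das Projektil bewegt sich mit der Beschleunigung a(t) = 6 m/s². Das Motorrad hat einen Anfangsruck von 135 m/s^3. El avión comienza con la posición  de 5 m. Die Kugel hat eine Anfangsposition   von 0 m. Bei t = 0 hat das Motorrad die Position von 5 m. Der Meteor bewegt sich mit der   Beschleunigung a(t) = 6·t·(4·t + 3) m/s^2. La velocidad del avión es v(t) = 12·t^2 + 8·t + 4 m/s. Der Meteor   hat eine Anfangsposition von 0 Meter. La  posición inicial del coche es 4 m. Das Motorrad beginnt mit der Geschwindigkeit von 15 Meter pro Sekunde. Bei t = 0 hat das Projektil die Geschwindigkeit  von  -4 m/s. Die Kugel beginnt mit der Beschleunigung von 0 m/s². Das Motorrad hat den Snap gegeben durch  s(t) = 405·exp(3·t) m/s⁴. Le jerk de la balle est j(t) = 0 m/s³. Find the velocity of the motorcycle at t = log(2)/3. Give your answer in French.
Nous devons trouver l'intégrale de notre équation du snap s(t) = 405·exp(3·t) 3 fois. En prenant ∫s(t)dt et en appliquant j(0) = 135, nous trouvons j(t) = 135·exp(3·t). En prenant ∫j(t)dt et en appliquant a(0) = 45, nous trouvons a(t) = 45·exp(3·t). L'intégrale de l'accélération est la vitesse. En utilisant v(0) = 15, nous obtenons v(t) = 15·exp(3·t). De l'équation de la vitesse v(t) = 15·exp(3·t), nous substituons t = log(2)/3 pour obtenir v = 30.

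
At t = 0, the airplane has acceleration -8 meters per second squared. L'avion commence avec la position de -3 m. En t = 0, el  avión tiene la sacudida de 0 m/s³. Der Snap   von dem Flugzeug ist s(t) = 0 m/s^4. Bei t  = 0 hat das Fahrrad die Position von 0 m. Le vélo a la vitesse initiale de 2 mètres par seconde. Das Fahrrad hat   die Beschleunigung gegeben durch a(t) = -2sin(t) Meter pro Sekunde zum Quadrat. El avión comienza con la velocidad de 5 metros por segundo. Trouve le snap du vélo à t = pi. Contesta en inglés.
To solve this, we need to take 2 derivatives of our acceleration equation a(t) = -2·sin(t). Taking d/dt of a(t), we find j(t) = -2·cos(t). Taking d/dt of j(t), we find s(t) = 2·sin(t). From the given snap equation s(t) = 2·sin(t), we substitute t = pi to get s = 0.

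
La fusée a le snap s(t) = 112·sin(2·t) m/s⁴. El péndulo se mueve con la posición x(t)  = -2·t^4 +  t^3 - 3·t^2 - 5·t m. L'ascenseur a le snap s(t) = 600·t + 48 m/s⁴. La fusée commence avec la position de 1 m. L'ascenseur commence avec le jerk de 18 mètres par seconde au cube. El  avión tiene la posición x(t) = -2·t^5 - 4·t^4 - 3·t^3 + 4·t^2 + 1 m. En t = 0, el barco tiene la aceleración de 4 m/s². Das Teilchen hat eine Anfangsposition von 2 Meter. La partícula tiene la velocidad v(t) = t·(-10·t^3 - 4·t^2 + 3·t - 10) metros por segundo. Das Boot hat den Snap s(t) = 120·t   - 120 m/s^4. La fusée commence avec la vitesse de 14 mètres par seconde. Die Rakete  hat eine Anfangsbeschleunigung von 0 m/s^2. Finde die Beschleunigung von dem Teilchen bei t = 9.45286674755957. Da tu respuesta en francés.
Pour résoudre ceci, nous devons prendre 1 dérivée de notre équation de la vitesse v(t) = t·(-10·t^3 - 4·t^2 + 3·t - 10). La dérivée de la vitesse donne l'accélération: a(t) = -10·t^3 - 4·t^2 + t·(-30·t^2 - 8·t + 3) + 3·t - 10. En utilisant a(t) = -10·t^3 - 4·t^2 + t·(-30·t^2 - 8·t + 3) + 3·t - 10 et en substituant t = 9.45286674755957, nous trouvons a = -34812.6383237810.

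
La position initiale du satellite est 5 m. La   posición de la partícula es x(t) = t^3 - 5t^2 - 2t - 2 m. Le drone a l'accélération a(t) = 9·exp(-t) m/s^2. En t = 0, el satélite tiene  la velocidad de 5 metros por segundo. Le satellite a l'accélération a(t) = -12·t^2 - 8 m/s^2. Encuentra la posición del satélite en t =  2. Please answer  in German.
Wir müssen unsere Gleichung für die Beschleunigung a(t) = -12·t^2 - 8 2-mal integrieren. Das Integral von der Beschleunigung, mit v(0) = 5, ergibt die Geschwindigkeit: v(t) = -4·t^3 - 8·t + 5. Das Integral von der Geschwindigkeit ist die Position. Mit x(0) = 5 erhalten wir x(t) = -t^4 - 4·t^2 + 5·t + 5. Mit x(t) = -t^4 - 4·t^2 + 5·t + 5 und Einsetzen von t = 2, finden wir x = -17.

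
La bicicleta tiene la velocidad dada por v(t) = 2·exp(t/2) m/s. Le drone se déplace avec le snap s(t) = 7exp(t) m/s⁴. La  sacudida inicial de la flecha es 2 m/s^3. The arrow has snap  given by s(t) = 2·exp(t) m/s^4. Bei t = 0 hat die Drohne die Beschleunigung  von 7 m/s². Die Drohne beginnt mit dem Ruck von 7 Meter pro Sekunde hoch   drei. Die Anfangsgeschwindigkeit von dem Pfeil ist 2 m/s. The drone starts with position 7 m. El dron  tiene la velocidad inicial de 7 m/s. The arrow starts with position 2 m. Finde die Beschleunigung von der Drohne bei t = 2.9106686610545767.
Um dies zu lösen, müssen wir 2 Integrale unserer Gleichung für den Snap s(t) = 7·exp(t) finden. Mit ∫s(t)dt und Anwendung von j(0) = 7, finden wir j(t) = 7·exp(t). Durch Integration von dem Ruck und Verwendung der Anfangsbedingung a(0) = 7, erhalten wir a(t) = 7·exp(t). Mit a(t) = 7·exp(t) und Einsetzen von t = 2.9106686610545767, finden wir a = 128.583540035673.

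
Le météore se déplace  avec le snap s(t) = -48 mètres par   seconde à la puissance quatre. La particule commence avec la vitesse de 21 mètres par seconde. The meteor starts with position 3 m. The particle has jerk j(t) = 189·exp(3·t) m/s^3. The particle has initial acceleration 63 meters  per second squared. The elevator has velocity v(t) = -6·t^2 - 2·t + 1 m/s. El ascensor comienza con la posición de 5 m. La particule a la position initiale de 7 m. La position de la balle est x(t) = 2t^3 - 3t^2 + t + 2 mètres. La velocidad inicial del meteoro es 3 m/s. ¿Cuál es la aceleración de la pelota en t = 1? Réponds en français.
Pour résoudre ceci, nous devons prendre 2 dérivées de notre équation de la position x(t) = 2·t^3 - 3·t^2 + t + 2. La dérivée de la position donne la vitesse: v(t) = 6·t^2 - 6·t + 1. En prenant d/dt de v(t), nous trouvons a(t) = 12·t - 6. De l'équation de l'accélération a(t) = 12·t - 6, nous substituons t = 1 pour obtenir a = 6.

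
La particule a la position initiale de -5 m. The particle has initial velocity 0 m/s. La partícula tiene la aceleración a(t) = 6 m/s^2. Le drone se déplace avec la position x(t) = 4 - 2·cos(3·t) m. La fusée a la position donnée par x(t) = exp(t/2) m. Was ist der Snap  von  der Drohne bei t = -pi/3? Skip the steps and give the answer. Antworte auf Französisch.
À t = -pi/3, s = 162.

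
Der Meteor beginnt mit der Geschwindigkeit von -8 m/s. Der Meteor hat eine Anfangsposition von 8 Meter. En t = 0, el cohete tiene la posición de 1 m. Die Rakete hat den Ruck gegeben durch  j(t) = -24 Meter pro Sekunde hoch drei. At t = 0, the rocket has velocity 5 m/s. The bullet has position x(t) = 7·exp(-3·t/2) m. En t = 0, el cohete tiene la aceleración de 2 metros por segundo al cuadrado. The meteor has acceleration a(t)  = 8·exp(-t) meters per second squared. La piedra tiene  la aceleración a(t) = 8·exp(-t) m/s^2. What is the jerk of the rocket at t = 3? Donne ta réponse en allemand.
Aus der Gleichung für den Ruck j(t) = -24, setzen wir t = 3 ein und erhalten j = -24.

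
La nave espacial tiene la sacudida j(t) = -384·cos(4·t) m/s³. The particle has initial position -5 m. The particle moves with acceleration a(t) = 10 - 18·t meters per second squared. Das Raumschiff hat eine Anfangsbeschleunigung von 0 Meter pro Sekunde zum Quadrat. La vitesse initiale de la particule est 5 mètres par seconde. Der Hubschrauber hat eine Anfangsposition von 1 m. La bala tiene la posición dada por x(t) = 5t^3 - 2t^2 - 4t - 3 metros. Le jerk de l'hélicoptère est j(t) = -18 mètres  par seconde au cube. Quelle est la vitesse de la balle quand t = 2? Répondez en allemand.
Um dies zu lösen, müssen wir 1 Ableitung unserer Gleichung für die Position x(t) = 5·t^3 - 2·t^2 - 4·t - 3 nehmen. Durch Ableiten von der Position erhalten wir die Geschwindigkeit: v(t) = 15·t^2 - 4·t - 4. Mit v(t) = 15·t^2 - 4·t - 4 und Einsetzen von t = 2, finden wir v = 48.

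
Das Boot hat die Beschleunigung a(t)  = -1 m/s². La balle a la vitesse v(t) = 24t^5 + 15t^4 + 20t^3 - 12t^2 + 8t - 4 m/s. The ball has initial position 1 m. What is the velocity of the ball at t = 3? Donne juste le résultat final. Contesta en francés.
La vitesse à t = 3 est v = 7499.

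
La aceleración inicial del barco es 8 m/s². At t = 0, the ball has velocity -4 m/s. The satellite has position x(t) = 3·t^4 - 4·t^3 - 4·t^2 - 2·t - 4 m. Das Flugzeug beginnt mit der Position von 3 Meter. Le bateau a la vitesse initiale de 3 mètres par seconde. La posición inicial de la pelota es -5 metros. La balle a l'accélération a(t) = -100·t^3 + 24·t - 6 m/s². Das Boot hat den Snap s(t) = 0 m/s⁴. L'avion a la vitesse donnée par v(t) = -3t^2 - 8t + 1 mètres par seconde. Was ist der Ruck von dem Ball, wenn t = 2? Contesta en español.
Debemos derivar nuestra ecuación de la aceleración a(t) = -100·t^3 + 24·t - 6 1 vez. La derivada de la aceleración da la sacudida: j(t) = 24 - 300·t^2. Usando j(t) = 24 - 300·t^2 y sustituyendo t = 2, encontramos j = -1176.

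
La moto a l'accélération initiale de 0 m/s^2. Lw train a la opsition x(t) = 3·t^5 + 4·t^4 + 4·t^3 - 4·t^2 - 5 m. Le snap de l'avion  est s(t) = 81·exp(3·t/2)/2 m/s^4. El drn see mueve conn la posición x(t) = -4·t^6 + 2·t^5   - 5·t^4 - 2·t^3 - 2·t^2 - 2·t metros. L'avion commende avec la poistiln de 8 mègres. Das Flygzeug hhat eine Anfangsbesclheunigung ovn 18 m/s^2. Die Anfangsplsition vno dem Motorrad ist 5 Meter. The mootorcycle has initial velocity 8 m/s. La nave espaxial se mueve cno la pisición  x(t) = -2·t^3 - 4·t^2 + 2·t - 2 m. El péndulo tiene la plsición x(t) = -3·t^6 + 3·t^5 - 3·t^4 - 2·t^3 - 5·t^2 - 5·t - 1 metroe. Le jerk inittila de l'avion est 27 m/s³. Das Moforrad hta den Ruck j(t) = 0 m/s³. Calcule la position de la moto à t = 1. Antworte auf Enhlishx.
To solve this, we need to take 3 integrals of our jerk equation j(t) = 0. The integral of jerk, with a(0) = 0, gives acceleration: a(t) = 0. Integrating acceleration and using the initial condition v(0) = 8, we get v(t) = 8. The integral of velocity is position. Using x(0) = 5, we get x(t) = 8·t + 5. We have position x(t) = 8·t + 5. Substituting t = 1: x(1) = 13.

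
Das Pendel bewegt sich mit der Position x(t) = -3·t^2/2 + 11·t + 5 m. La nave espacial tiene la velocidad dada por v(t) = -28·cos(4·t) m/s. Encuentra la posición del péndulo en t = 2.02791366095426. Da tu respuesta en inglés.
From the given position equation x(t) = -3·t^2/2 + 11·t + 5, we substitute t = 2.02791366095426 to get x = 21.1383995460695.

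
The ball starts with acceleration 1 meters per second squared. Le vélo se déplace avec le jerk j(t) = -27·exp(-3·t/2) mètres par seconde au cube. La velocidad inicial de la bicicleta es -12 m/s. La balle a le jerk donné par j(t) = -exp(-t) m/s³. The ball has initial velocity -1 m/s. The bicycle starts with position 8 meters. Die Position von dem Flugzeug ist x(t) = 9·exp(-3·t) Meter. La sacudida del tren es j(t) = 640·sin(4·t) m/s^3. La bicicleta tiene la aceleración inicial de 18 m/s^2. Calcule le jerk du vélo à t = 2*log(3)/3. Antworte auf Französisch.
En utilisant j(t) = -27·exp(-3·t/2) et en substituant t = 2*log(3)/3, nous trouvons j = -9.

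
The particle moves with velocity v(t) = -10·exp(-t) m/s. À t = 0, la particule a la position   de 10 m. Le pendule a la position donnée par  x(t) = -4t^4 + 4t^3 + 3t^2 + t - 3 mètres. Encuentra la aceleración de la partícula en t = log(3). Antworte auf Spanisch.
Partiendo de la velocidad v(t) = -10·exp(-t), tomamos 1 derivada. Tomando d/dt de v(t), encontramos a(t) = 10·exp(-t). De la ecuación de la aceleración a(t) = 10·exp(-t), sustituimos t = log(3) para obtener a = 10/3.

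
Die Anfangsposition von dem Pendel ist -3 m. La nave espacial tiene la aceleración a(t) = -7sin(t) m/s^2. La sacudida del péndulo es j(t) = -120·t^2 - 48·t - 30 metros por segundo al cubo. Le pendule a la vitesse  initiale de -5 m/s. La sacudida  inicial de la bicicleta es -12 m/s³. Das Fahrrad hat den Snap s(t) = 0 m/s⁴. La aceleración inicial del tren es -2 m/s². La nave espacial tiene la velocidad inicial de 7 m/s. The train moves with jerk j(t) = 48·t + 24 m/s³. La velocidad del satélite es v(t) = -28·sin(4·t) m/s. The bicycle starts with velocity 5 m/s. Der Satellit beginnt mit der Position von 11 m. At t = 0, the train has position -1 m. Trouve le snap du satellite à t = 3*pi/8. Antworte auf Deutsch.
Ausgehend von der Geschwindigkeit v(t) = -28·sin(4·t), nehmen wir 3 Ableitungen. Durch Ableiten von der Geschwindigkeit erhalten wir die Beschleunigung: a(t) = -112·cos(4·t). Die Ableitung von der Beschleunigung ergibt den Ruck: j(t) = 448·sin(4·t). Die Ableitung von dem Ruck ergibt den Snap: s(t) = 1792·cos(4·t). Aus der Gleichung für den Snap s(t) = 1792·cos(4·t), setzen wir t = 3*pi/8 ein und erhalten s = 0.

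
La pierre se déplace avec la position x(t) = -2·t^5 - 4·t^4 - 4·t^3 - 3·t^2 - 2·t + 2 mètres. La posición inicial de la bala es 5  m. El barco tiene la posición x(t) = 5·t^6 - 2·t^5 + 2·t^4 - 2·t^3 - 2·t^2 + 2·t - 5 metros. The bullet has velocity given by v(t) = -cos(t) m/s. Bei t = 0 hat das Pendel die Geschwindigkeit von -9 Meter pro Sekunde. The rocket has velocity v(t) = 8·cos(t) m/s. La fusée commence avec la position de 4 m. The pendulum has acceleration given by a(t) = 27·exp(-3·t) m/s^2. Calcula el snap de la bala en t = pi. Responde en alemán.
Ausgehend von der Geschwindigkeit v(t) = -cos(t), nehmen wir 3 Ableitungen. Durch Ableiten von der Geschwindigkeit erhalten wir die Beschleunigung: a(t) = sin(t). Die Ableitung von der Beschleunigung ergibt den Ruck: j(t) = cos(t). Durch Ableiten von dem Ruck erhalten wir den Snap: s(t) = -sin(t). Mit s(t) = -sin(t) und Einsetzen von t = pi, finden wir s = 0.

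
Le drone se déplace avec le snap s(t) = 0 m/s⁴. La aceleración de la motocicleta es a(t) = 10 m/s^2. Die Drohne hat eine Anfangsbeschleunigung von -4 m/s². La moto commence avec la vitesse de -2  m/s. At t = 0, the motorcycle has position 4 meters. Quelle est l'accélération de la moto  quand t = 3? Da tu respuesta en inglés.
From the given acceleration equation a(t) = 10, we substitute t = 3 to get a = 10.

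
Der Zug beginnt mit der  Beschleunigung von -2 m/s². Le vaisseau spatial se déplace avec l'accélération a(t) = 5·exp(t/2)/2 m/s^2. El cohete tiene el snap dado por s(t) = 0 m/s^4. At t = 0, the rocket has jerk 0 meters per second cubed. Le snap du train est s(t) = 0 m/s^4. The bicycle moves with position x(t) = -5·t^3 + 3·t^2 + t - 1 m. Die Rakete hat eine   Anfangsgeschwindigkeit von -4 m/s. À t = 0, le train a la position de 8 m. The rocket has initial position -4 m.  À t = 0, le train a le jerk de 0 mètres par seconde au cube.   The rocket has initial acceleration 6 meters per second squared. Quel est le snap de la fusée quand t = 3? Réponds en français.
De l'équation du snap s(t) = 0, nous substituons t = 3 pour obtenir s = 0.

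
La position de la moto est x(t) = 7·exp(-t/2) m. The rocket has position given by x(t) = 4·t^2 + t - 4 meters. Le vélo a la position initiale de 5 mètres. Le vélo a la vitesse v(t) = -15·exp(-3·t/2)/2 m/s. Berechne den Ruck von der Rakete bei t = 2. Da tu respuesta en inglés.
To solve this, we need to take 3 derivatives of our position equation x(t) = 4·t^2 + t - 4. The derivative of position gives velocity: v(t) = 8·t + 1. The derivative of velocity gives acceleration: a(t) = 8. Differentiating acceleration, we get jerk: j(t) = 0. We have jerk j(t) = 0. Substituting t = 2: j(2) = 0.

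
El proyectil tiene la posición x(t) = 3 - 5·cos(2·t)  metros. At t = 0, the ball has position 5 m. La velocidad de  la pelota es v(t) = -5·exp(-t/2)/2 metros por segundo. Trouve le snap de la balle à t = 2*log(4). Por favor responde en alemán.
Um dies zu lösen, müssen wir 3 Ableitungen unserer Gleichung für die Geschwindigkeit v(t) = -5·exp(-t/2)/2 nehmen. Mit d/dt von v(t) finden wir a(t) = 5·exp(-t/2)/4. Mit d/dt von a(t) finden wir j(t) = -5·exp(-t/2)/8. Mit d/dt von j(t) finden wir s(t) = 5·exp(-t/2)/16. Aus der Gleichung für den Snap s(t) = 5·exp(-t/2)/16, setzen wir t = 2*log(4) ein und erhalten s = 5/64.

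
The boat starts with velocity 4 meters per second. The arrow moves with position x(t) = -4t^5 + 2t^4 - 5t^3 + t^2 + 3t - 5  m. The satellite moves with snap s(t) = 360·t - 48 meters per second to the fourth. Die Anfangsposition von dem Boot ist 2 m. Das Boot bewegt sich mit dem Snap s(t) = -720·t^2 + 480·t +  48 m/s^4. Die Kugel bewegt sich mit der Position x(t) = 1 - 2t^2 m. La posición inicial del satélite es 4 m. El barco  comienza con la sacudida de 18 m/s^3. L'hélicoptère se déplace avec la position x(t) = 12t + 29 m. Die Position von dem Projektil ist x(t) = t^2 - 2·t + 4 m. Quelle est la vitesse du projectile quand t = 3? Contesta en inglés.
To solve this, we need to take 1 derivative of our position equation x(t) = t^2 - 2·t + 4. Differentiating position, we get velocity: v(t) = 2·t - 2. From the given velocity equation v(t) = 2·t - 2, we substitute t = 3 to get v = 4.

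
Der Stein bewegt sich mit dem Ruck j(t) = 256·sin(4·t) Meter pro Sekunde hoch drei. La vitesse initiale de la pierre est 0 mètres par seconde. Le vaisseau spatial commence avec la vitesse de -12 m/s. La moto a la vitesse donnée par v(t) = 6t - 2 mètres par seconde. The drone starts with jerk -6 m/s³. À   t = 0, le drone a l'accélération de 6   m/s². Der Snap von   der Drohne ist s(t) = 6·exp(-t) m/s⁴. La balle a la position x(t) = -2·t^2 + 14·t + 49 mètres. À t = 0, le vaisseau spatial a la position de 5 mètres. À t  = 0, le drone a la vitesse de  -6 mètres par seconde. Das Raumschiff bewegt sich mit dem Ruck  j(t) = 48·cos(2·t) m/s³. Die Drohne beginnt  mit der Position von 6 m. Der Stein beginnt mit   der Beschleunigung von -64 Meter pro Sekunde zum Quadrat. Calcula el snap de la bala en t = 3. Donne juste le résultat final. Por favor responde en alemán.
s(3) = 0.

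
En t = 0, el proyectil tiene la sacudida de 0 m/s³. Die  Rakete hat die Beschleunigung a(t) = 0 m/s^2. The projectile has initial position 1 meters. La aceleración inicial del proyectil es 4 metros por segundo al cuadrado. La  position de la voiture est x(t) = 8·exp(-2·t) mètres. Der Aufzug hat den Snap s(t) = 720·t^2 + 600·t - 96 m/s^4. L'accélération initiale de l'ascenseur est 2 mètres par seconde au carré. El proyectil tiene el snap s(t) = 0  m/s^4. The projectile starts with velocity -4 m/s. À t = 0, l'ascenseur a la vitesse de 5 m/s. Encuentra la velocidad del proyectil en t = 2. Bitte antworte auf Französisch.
Nous devons intégrer notre équation du snap s(t) = 0 3 fois. La primitive du snap, avec j(0) = 0, donne le jerk: j(t) = 0. L'intégrale du jerk est l'accélération. En utilisant a(0) = 4, nous obtenons a(t) = 4. En prenant ∫a(t)dt et en appliquant v(0) = -4, nous trouvons v(t) = 4·t - 4. Nous avons la vitesse v(t) = 4·t - 4. En substituant t = 2: v(2) = 4.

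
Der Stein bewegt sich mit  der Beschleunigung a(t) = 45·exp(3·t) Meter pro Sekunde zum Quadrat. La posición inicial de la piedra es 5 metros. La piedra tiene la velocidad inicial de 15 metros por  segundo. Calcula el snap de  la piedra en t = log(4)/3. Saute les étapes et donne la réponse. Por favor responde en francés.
À t = log(4)/3, s = 1620.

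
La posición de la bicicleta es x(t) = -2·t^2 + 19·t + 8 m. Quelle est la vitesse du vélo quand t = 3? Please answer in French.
En partant de la position x(t) = -2·t^2 + 19·t + 8, nous prenons 1 dérivée. En dérivant la position, nous obtenons la vitesse: v(t) = 19 - 4·t. En utilisant v(t) = 19 - 4·t et en substituant t = 3, nous trouvons v = 7.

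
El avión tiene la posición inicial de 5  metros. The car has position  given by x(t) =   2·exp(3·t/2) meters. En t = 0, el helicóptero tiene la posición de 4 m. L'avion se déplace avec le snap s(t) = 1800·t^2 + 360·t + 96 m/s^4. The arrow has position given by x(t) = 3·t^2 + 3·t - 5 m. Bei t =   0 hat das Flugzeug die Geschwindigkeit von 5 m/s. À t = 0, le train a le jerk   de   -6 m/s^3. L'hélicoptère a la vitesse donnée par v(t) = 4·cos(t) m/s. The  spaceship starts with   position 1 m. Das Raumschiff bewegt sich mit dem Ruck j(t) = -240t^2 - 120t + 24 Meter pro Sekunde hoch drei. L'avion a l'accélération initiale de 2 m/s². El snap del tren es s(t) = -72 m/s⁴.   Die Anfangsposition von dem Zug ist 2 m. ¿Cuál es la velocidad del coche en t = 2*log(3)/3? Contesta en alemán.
Um dies zu lösen, müssen wir 1 Ableitung unserer Gleichung für die Position x(t) = 2·exp(3·t/2) nehmen. Mit d/dt von x(t) finden wir v(t) = 3·exp(3·t/2). Wir haben die Geschwindigkeit v(t) = 3·exp(3·t/2). Durch Einsetzen von t = 2*log(3)/3: v(2*log(3)/3) = 9.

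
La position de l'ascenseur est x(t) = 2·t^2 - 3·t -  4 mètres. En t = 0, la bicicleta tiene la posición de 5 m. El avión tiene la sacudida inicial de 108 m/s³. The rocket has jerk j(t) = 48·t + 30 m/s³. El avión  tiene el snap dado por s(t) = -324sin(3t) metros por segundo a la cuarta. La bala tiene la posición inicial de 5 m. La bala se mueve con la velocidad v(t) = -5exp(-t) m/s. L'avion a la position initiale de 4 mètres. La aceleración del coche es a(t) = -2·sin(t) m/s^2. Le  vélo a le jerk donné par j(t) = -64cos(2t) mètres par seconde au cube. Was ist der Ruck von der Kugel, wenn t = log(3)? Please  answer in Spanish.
Partiendo de la velocidad v(t) = -5·exp(-t), tomamos 2 derivadas. Tomando d/dt de v(t), encontramos a(t) = 5·exp(-t). Derivando la aceleración, obtenemos la sacudida: j(t) = -5·exp(-t). Usando j(t) = -5·exp(-t) y sustituyendo t = log(3), encontramos j = -5/3.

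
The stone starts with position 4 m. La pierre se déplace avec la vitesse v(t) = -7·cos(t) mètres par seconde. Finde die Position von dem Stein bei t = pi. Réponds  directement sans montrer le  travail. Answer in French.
La réponse est 4.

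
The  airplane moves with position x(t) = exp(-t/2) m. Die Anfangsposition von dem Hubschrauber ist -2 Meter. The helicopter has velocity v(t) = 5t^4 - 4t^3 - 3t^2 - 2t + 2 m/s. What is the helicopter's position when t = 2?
We need to integrate our velocity equation v(t) = 5·t^4 - 4·t^3 - 3·t^2 - 2·t + 2 1 time. Taking ∫v(t)dt and applying x(0) = -2, we find x(t) = t^5 - t^4 - t^3 - t^2 + 2·t - 2. Using x(t) = t^5 - t^4 - t^3 - t^2 + 2·t - 2 and substituting t = 2, we find x = 6.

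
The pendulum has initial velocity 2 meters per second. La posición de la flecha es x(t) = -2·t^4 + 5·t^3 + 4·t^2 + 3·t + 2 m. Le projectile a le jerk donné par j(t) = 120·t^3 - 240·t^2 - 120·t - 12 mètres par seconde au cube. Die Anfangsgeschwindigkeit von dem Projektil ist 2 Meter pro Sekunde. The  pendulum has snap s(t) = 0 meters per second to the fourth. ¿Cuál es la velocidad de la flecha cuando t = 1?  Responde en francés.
Pour résoudre ceci, nous devons prendre 1 dérivée de notre équation de la position x(t) = -2·t^4 + 5·t^3 + 4·t^2 + 3·t + 2. En prenant d/dt de x(t), nous trouvons v(t) = -8·t^3 + 15·t^2 + 8·t + 3. Nous avons la vitesse v(t) = -8·t^3 + 15·t^2 + 8·t + 3. En substituant t = 1: v(1) = 18.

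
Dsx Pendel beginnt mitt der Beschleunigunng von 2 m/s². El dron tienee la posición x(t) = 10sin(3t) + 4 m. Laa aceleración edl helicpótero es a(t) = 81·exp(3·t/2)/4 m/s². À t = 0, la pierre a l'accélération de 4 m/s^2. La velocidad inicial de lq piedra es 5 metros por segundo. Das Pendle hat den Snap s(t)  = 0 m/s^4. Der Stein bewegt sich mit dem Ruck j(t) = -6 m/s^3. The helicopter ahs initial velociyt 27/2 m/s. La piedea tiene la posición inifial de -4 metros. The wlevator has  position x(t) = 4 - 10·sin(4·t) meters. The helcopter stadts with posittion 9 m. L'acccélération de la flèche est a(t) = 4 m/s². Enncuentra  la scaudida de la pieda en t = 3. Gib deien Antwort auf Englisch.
We have jerk j(t) = -6. Substituting t = 3: j(3) = -6.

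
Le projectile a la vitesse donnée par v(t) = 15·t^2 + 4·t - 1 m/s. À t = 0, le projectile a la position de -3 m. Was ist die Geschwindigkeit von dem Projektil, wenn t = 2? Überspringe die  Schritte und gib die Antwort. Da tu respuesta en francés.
La vitesse à t = 2 est v = 67.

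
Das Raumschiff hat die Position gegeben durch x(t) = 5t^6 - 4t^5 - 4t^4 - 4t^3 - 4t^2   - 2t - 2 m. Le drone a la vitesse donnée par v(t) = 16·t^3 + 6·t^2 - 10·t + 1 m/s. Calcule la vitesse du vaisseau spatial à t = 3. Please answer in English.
We must differentiate our position equation x(t) = 5·t^6 - 4·t^5 - 4·t^4 - 4·t^3 - 4·t^2 - 2·t - 2 1 time. The derivative of position gives velocity: v(t) = 30·t^5 - 20·t^4 - 16·t^3 - 12·t^2 - 8·t - 2. We have velocity v(t) = 30·t^5 - 20·t^4 - 16·t^3 - 12·t^2 - 8·t - 2. Substituting t = 3: v(3) = 5104.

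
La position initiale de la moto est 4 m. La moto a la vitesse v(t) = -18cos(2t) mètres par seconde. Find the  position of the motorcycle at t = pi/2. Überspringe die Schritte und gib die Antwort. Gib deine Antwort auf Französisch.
La position à t = pi/2 est x = 4.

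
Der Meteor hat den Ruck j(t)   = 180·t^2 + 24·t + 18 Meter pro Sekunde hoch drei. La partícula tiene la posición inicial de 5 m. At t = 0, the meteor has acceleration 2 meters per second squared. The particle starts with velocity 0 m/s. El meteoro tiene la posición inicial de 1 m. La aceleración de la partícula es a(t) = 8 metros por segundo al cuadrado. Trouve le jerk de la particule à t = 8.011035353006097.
Pour résoudre ceci, nous devons prendre 1 dérivée de notre équation de l'accélération a(t) = 8. En dérivant l'accélération, nous obtenons le jerk: j(t) = 0. En utilisant j(t) = 0 et en substituant t = 8.011035353006097, nous trouvons j = 0.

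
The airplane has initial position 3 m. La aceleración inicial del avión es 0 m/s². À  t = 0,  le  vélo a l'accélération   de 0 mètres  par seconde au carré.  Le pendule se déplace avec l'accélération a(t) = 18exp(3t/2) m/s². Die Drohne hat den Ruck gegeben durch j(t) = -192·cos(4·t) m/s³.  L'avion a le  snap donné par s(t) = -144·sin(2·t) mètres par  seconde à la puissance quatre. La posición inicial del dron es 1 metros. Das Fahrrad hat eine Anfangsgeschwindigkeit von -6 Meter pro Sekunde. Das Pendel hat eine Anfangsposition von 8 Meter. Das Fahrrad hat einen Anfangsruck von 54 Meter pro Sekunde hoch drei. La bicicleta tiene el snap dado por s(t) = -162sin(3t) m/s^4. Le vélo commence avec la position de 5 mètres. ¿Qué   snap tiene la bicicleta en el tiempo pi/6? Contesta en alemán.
Mit s(t) = -162·sin(3·t) und Einsetzen von t = pi/6, finden wir s = -162.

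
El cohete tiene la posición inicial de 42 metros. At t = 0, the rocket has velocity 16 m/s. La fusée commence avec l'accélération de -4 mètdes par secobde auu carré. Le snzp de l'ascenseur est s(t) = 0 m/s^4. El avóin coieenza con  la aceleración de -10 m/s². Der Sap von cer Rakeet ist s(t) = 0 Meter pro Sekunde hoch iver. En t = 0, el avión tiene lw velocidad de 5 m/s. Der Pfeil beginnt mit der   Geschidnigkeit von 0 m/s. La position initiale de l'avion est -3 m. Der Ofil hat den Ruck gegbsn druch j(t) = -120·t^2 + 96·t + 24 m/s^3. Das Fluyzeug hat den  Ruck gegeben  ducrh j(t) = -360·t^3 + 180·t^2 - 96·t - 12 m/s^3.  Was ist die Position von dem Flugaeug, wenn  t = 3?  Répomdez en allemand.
Ausgehend von dem Ruck j(t) = -360·t^3 + 180·t^2 - 96·t - 12, nehmen wir 3 Stammfunktionen. Die Stammfunktion von dem Ruck ist die Beschleunigung. Mit a(0) = -10 erhalten wir a(t) = -90·t^4 + 60·t^3 - 48·t^2 - 12·t - 10. Durch Integration von der Beschleunigung und Verwendung der Anfangsbedingung v(0) = 5, erhalten wir v(t) = -18·t^5 + 15·t^4 - 16·t^3 - 6·t^2 - 10·t + 5. Mit ∫v(t)dt und Anwendung von x(0) = -3, finden wir x(t) = -3·t^6 + 3·t^5 - 4·t^4 - 2·t^3 - 5·t^2 + 5·t - 3. Wir haben die Position x(t) = -3·t^6 + 3·t^5 - 4·t^4 - 2·t^3 - 5·t^2 + 5·t - 3. Durch Einsetzen von t = 3: x(3) = -1869.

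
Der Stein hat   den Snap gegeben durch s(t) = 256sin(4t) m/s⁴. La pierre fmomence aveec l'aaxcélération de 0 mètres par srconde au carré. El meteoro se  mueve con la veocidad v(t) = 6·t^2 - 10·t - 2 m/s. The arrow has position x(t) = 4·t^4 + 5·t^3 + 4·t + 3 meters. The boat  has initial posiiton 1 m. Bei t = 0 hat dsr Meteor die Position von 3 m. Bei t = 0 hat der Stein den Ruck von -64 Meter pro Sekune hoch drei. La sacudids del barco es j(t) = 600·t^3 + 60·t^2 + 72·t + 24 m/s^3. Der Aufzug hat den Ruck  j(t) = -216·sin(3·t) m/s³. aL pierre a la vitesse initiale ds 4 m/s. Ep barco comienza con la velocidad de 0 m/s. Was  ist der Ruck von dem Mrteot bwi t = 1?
Um dies zu lösen, müssen wir 2 Ableitungen unserer Gleichung für die Geschwindigkeit v(t) = 6·t^2 - 10·t - 2 nehmen. Die Ableitung von der Geschwindigkeit ergibt die Beschleunigung: a(t) = 12·t - 10. Durch Ableiten von der Beschleunigung erhalten wir den Ruck: j(t) = 12. Aus der Gleichung für den Ruck j(t) = 12, setzen wir t = 1 ein und erhalten j = 12.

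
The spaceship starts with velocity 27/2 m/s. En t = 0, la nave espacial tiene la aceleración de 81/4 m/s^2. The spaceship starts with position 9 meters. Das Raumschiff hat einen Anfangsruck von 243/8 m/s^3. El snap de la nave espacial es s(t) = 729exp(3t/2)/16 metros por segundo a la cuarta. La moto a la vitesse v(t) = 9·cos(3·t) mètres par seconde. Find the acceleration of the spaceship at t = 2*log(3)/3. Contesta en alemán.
Wir müssen unsere Gleichung für den Snap s(t) = 729·exp(3·t/2)/16 2-mal integrieren. Die Stammfunktion von dem Snap ist der Ruck. Mit j(0) = 243/8 erhalten wir j(t) = 243·exp(3·t/2)/8. Durch Integration von dem Ruck und Verwendung der Anfangsbedingung a(0) = 81/4, erhalten wir a(t) = 81·exp(3·t/2)/4. Mit a(t) = 81·exp(3·t/2)/4 und Einsetzen von t = 2*log(3)/3, finden wir a = 243/4.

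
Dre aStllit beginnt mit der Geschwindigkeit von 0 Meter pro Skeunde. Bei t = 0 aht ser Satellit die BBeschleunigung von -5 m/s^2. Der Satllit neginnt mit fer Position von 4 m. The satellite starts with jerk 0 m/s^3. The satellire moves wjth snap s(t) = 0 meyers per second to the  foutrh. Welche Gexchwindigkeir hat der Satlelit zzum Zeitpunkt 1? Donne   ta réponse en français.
Pour résoudre ceci, nous devons prendre 3 primitives de notre équation du snap s(t) = 0. En prenant ∫s(t)dt et en appliquant j(0) = 0, nous trouvons j(t) = 0. En intégrant le jerk et en utilisant la condition initiale a(0) = -5, nous obtenons a(t) = -5. En prenant ∫a(t)dt et en appliquant v(0) = 0, nous trouvons v(t) = -5·t. Nous avons la vitesse v(t) = -5·t. En substituant t = 1: v(1) = -5.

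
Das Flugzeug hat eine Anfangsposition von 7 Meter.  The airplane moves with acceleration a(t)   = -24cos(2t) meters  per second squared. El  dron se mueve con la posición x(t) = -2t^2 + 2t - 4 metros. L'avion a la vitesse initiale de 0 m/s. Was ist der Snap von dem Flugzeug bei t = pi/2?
Ausgehend von der Beschleunigung a(t) = -24·cos(2·t), nehmen wir 2 Ableitungen. Mit d/dt von a(t) finden wir j(t) = 48·sin(2·t). Durch Ableiten von dem Ruck erhalten wir den Snap: s(t) = 96·cos(2·t). Aus der Gleichung für den Snap s(t) = 96·cos(2·t), setzen wir t = pi/2 ein und erhalten s = -96.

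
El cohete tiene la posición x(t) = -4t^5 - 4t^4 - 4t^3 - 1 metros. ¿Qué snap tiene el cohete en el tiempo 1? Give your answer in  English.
We must differentiate our position equation x(t) = -4·t^5 - 4·t^4 - 4·t^3 - 1 4 times. The derivative of position gives velocity: v(t) = -20·t^4 - 16·t^3 - 12·t^2. Taking d/dt of v(t), we find a(t) = -80·t^3 - 48·t^2 - 24·t. Differentiating acceleration, we get jerk: j(t) = -240·t^2 - 96·t - 24. The derivative of jerk gives snap: s(t) = -480·t - 96. Using s(t) = -480·t - 96 and substituting t = 1, we find s = -576.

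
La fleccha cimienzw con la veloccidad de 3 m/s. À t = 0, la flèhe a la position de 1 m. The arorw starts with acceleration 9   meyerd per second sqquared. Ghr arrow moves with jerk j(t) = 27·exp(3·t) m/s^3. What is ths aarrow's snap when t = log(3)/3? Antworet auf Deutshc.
Ausgehend von dem Ruck j(t) = 27·exp(3·t), nehmen wir 1 Ableitung. Durch Ableiten von dem Ruck erhalten wir den Snap: s(t) = 81·exp(3·t). Wir haben den Snap s(t) = 81·exp(3·t). Durch Einsetzen von t = log(3)/3: s(log(3)/3) = 243.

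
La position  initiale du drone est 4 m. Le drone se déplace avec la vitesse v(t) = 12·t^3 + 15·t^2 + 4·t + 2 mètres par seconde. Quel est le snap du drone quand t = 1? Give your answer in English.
To solve this, we need to take 3 derivatives of our velocity equation v(t) = 12·t^3 + 15·t^2 + 4·t + 2. Taking d/dt of v(t), we find a(t) = 36·t^2 + 30·t + 4. Taking d/dt of a(t), we find j(t) = 72·t + 30. The derivative of jerk gives snap: s(t) = 72. We have snap s(t) = 72. Substituting t = 1: s(1) = 72.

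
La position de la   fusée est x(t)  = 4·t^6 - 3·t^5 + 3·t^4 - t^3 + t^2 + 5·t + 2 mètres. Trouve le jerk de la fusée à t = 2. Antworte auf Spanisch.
Para resolver esto, necesitamos tomar 3 derivadas de nuestra ecuación de la posición x(t) = 4·t^6 - 3·t^5 + 3·t^4 - t^3 + t^2 + 5·t + 2. Derivando la posición, obtenemos la velocidad: v(t) = 24·t^5 - 15·t^4 + 12·t^3 - 3·t^2 + 2·t + 5. Tomando d/dt de v(t), encontramos a(t) = 120·t^4 - 60·t^3 + 36·t^2 - 6·t + 2. Tomando d/dt de a(t), encontramos j(t) = 480·t^3 - 180·t^2 + 72·t - 6. De la ecuación de la sacudida j(t) = 480·t^3 - 180·t^2 + 72·t - 6, sustituimos t = 2 para obtener j = 3258.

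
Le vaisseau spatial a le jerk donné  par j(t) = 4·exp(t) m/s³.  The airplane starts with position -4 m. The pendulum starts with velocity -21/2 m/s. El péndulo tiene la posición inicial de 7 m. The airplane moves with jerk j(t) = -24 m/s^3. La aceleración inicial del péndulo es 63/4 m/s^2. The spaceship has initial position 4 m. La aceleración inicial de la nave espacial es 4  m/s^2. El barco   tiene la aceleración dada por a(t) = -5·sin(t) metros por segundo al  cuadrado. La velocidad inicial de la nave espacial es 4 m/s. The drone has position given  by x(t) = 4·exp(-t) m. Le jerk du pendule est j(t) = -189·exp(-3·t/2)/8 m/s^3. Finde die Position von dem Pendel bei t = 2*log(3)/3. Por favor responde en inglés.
We need to integrate our jerk equation j(t) = -189·exp(-3·t/2)/8 3 times. Taking ∫j(t)dt and applying a(0) = 63/4, we find a(t) = 63·exp(-3·t/2)/4. The antiderivative of acceleration, with v(0) = -21/2, gives velocity: v(t) = -21·exp(-3·t/2)/2. Finding the integral of v(t) and using x(0) = 7: x(t) = 7·exp(-3·t/2). We have position x(t) = 7·exp(-3·t/2). Substituting t = 2*log(3)/3: x(2*log(3)/3) = 7/3.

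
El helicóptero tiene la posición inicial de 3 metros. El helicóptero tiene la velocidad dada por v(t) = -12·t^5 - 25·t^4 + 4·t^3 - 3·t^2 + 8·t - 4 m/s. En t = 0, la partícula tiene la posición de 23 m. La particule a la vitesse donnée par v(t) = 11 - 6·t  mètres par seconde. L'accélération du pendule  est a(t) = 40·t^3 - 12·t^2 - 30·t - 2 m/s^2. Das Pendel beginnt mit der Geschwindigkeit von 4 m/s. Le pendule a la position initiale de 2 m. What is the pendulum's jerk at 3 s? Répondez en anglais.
We must differentiate our acceleration equation a(t) = 40·t^3 - 12·t^2 - 30·t - 2 1 time. Differentiating acceleration, we get jerk: j(t) = 120·t^2 - 24·t - 30. We have jerk j(t) = 120·t^2 - 24·t - 30. Substituting t = 3: j(3) = 978.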